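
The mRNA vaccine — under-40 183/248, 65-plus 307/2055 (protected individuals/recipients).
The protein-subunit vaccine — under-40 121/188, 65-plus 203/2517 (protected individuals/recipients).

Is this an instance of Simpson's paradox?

No

Under-40: the mRNA vaccine 183/248 = 73.8%, the protein-subunit vaccine 121/188 = 64.4% → the mRNA vaccine
65-plus: the mRNA vaccine 307/2055 = 14.9%, the protein-subunit vaccine 203/2517 = 8.1% → the mRNA vaccine
Overall: the mRNA vaccine 490/2303 = 21.3%, the protein-subunit vaccine 324/2705 = 12.0% → the mRNA vaccine
The mRNA vaccine wins overall and in every age group — no reversal.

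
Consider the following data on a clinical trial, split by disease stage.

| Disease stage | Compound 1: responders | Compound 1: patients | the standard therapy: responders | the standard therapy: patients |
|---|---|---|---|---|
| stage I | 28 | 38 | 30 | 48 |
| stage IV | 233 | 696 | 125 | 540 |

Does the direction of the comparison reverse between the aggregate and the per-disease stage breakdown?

Stage I: Compound 1 28/38 = 73.7%, the standard therapy 30/48 = 62.5% → Compound 1
Stage IV: Compound 1 233/696 = 33.5%, the standard therapy 125/540 = 23.1% → Compound 1
Overall: Compound 1 261/734 = 35.6%, the standard therapy 155/588 = 26.4% → Compound 1
Compound 1 wins overall and in every disease group — no reversal.

No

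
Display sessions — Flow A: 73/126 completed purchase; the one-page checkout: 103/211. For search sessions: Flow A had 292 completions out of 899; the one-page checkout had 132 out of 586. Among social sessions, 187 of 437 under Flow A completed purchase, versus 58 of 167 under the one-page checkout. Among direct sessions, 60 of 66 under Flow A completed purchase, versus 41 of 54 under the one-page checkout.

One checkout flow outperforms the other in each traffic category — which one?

Display: Flow A 73/126 = 57.9%, the one-page checkout 103/211 = 48.8% → Flow A
Search: Flow A 292/899 = 32.5%, the one-page checkout 132/586 = 22.5% → Flow A
Social: Flow A 187/437 = 42.8%, the one-page checkout 58/167 = 34.7% → Flow A
Direct: Flow A 60/66 = 90.9%, the one-page checkout 41/54 = 75.9% → Flow A
Flow A has the higher rate in all 4 groups.

Flow A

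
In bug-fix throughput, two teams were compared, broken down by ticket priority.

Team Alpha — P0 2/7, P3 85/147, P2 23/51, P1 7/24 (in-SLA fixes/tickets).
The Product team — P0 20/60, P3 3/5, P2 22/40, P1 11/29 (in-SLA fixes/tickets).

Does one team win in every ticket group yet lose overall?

Yes

P0: Team Alpha 2/7 = 28.6%, the Product team 20/60 = 33.3% → the Product team
P3: Team Alpha 85/147 = 57.8%, the Product team 3/5 = 60.0% → the Product team
P2: Team Alpha 23/51 = 45.1%, the Product team 22/40 = 55.0% → the Product team
P1: Team Alpha 7/24 = 29.2%, the Product team 11/29 = 37.9% → the Product team
Overall: Team Alpha 117/229 = 51.1%, the Product team 56/134 = 41.8% → Team Alpha
The Product team wins each ticket group but Team Alpha wins overall — the comparison reverses. The Product team's tickets skew toward P0, which has a lower base rate.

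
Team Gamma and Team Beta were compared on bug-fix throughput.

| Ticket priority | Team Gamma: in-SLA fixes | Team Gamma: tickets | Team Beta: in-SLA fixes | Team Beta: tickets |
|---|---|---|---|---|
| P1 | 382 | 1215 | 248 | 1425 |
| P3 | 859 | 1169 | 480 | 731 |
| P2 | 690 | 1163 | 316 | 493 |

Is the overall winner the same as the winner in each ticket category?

P1: Team Gamma 382/1215 = 31.4%, Team Beta 248/1425 = 17.4% → Team Gamma
P3: Team Gamma 859/1169 = 73.5%, Team Beta 480/731 = 65.7% → Team Gamma
P2: Team Gamma 690/1163 = 59.3%, Team Beta 316/493 = 64.1% → Team Beta
Overall: Team Gamma 1931/3547 = 54.4%, Team Beta 1044/2649 = 39.4% → Team Gamma
Neither sweeps: Team Gamma wins 2 of 3 groups, Team Beta wins 1. Team Gamma wins overall but not every group — no Simpson reversal.

No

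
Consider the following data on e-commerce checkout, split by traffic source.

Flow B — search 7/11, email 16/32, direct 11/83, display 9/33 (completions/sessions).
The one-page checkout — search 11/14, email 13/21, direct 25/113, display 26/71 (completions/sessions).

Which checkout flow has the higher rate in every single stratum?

Search: Flow B 7/11 = 63.6%, the one-page checkout 11/14 = 78.6% → the one-page checkout
Email: Flow B 16/32 = 50.0%, the one-page checkout 13/21 = 61.9% → the one-page checkout
Direct: Flow B 11/83 = 13.3%, the one-page checkout 25/113 = 22.1% → the one-page checkout
Display: Flow B 9/33 = 27.3%, the one-page checkout 26/71 = 36.6% → the one-page checkout
The one-page checkout has the higher rate in all 4 groups.

the one-page checkout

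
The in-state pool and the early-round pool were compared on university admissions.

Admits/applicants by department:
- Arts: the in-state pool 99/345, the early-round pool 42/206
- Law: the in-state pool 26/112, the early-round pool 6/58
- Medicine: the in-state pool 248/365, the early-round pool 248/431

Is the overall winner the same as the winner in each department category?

Yes

Arts: the in-state pool 99/345 = 28.7%, the early-round pool 42/206 = 20.4% → the in-state pool
Law: the in-state pool 26/112 = 23.2%, the early-round pool 6/58 = 10.3% → the in-state pool
Medicine: the in-state pool 248/365 = 67.9%, the early-round pool 248/431 = 57.5% → the in-state pool
Overall: the in-state pool 373/822 = 45.4%, the early-round pool 296/695 = 42.6% → the in-state pool
The in-state pool wins overall and in every department group — no reversal.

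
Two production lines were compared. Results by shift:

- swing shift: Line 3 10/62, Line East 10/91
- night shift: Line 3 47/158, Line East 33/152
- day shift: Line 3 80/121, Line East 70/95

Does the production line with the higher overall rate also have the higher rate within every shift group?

Swing shift: Line 3 10/62 = 16.1%, Line East 10/91 = 11.0% → Line 3
Night shift: Line 3 47/158 = 29.7%, Line East 33/152 = 21.7% → Line 3
Day shift: Line 3 80/121 = 66.1%, Line East 70/95 = 73.7% → Line East
Overall: Line 3 137/341 = 40.2%, Line East 113/338 = 33.4% → Line 3
Neither sweeps: Line 3 wins 2 of 3 groups, Line East wins 1. Line 3 wins overall but not every group — no Simpson reversal.

No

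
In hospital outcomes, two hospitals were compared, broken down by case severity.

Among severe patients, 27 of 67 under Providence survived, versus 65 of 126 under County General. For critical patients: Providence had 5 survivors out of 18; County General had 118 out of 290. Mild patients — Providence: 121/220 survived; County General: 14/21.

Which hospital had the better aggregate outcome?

Severe: Providence 27/67 = 40.3%, County General 65/126 = 51.6% → County General
Critical: Providence 5/18 = 27.8%, County General 118/290 = 40.7% → County General
Mild: Providence 121/220 = 55.0%, County General 14/21 = 66.7% → County General
Overall: Providence 153/305 = 50.2%, County General 197/437 = 45.1% → Providence
(County General wins every case group but Providence wins overall — County General's patients skew toward the low-rate critical group.)

Providence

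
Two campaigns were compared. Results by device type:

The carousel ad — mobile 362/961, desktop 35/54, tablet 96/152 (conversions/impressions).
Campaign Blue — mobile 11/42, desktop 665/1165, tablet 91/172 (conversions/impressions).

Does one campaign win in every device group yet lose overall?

Mobile: the carousel ad 362/961 = 37.7%, Campaign Blue 11/42 = 26.2% → the carousel ad
Desktop: the carousel ad 35/54 = 64.8%, Campaign Blue 665/1165 = 57.1% → the carousel ad
Tablet: the carousel ad 96/152 = 63.2%, Campaign Blue 91/172 = 52.9% → the carousel ad
Overall: the carousel ad 493/1167 = 42.2%, Campaign Blue 767/1379 = 55.6% → Campaign Blue
The carousel ad wins each device group but Campaign Blue wins overall — the comparison reverses. The carousel ad's impressions skew toward mobile, which has a lower base rate.

Yes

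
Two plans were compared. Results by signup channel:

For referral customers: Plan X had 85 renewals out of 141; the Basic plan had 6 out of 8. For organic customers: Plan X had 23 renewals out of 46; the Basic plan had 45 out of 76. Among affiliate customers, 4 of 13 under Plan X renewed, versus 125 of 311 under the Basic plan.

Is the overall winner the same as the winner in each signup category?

No

Referral: Plan X 85/141 = 60.3%, the Basic plan 6/8 = 75.0% → the Basic plan
Organic: Plan X 23/46 = 50.0%, the Basic plan 45/76 = 59.2% → the Basic plan
Affiliate: Plan X 4/13 = 30.8%, the Basic plan 125/311 = 40.2% → the Basic plan
Overall: Plan X 112/200 = 56.0%, the Basic plan 176/395 = 44.6% → Plan X
The Basic plan wins each signup group but Plan X wins overall — the comparison reverses. The Basic plan's customers skew toward affiliate, which has a lower base rate.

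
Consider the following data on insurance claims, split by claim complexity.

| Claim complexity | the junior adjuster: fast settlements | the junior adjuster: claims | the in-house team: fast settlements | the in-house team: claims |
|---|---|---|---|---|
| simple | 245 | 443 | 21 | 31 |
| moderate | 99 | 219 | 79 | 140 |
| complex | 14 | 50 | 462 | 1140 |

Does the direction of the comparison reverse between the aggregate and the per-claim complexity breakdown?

Yes

Simple: the junior adjuster 245/443 = 55.3%, the in-house team 21/31 = 67.7% → the in-house team
Moderate: the junior adjuster 99/219 = 45.2%, the in-house team 79/140 = 56.4% → the in-house team
Complex: the junior adjuster 14/50 = 28.0%, the in-house team 462/1140 = 40.5% → the in-house team
Overall: the junior adjuster 358/712 = 50.3%, the in-house team 562/1311 = 42.9% → the junior adjuster
The in-house team wins each claim group but the junior adjuster wins overall — the comparison reverses. The in-house team's claims skew toward complex, which has a lower base rate.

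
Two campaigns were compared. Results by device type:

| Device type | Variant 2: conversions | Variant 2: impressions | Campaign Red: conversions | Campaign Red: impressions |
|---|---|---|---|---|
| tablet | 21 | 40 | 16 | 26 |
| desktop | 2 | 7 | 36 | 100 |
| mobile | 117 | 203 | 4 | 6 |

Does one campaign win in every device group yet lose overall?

Yes

Tablet: Variant 2 21/40 = 52.5%, Campaign Red 16/26 = 61.5% → Campaign Red
Desktop: Variant 2 2/7 = 28.6%, Campaign Red 36/100 = 36.0% → Campaign Red
Mobile: Variant 2 117/203 = 57.6%, Campaign Red 4/6 = 66.7% → Campaign Red
Overall: Variant 2 140/250 = 56.0%, Campaign Red 56/132 = 42.4% → Variant 2
Campaign Red wins each device group but Variant 2 wins overall — the comparison reverses. Campaign Red's impressions skew toward desktop, which has a lower base rate.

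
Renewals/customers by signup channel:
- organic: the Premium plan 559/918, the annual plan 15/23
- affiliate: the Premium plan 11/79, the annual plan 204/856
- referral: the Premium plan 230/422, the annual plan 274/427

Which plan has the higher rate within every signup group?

Organic: the Premium plan 559/918 = 60.9%, the annual plan 15/23 = 65.2% → the annual plan
Affiliate: the Premium plan 11/79 = 13.9%, the annual plan 204/856 = 23.8% → the annual plan
Referral: the Premium plan 230/422 = 54.5%, the annual plan 274/427 = 64.2% → the annual plan
The annual plan has the higher rate in all 3 groups.

the annual plan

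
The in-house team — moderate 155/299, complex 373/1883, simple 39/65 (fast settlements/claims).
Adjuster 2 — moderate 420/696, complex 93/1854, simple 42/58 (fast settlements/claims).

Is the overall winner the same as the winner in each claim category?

No

Moderate: the in-house team 155/299 = 51.8%, Adjuster 2 420/696 = 60.3% → Adjuster 2
Complex: the in-house team 373/1883 = 19.8%, Adjuster 2 93/1854 = 5.0% → the in-house team
Simple: the in-house team 39/65 = 60.0%, Adjuster 2 42/58 = 72.4% → Adjuster 2
Overall: the in-house team 567/2247 = 25.2%, Adjuster 2 555/2608 = 21.3% → the in-house team
Neither sweeps: the in-house team wins 1 of 3 groups, Adjuster 2 wins 2. The in-house team wins overall but not every group — no Simpson reversal.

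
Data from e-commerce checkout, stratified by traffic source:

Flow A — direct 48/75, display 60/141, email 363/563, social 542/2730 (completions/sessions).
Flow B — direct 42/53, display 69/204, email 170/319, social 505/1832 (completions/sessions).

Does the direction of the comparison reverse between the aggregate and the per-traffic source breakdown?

No

Direct: Flow A 48/75 = 64.0%, Flow B 42/53 = 79.2% → Flow B
Display: Flow A 60/141 = 42.6%, Flow B 69/204 = 33.8% → Flow A
Email: Flow A 363/563 = 64.5%, Flow B 170/319 = 53.3% → Flow A
Social: Flow A 542/2730 = 19.9%, Flow B 505/1832 = 27.6% → Flow B
Overall: Flow A 1013/3509 = 28.9%, Flow B 786/2408 = 32.6% → Flow B
Neither sweeps: Flow A wins 2 of 4 groups, Flow B wins 2. Flow B wins overall but not every group — no Simpson reversal.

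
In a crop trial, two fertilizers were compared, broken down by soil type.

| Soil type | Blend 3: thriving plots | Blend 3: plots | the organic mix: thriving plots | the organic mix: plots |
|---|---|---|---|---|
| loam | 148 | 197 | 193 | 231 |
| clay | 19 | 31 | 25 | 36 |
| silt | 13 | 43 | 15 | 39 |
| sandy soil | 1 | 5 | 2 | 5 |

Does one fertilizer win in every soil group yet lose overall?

No

Loam: Blend 3 148/197 = 75.1%, the organic mix 193/231 = 83.5% → the organic mix
Clay: Blend 3 19/31 = 61.3%, the organic mix 25/36 = 69.4% → the organic mix
Silt: Blend 3 13/43 = 30.2%, the organic mix 15/39 = 38.5% → the organic mix
Sandy soil: Blend 3 1/5 = 20.0%, the organic mix 2/5 = 40.0% → the organic mix
Overall: Blend 3 181/276 = 65.6%, the organic mix 235/311 = 75.6% → the organic mix
The organic mix wins overall and in every soil group — no reversal.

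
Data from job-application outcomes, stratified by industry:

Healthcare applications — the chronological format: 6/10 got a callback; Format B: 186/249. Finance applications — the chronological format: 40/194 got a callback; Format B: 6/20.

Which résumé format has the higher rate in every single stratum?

Format B

Healthcare: the chronological format 6/10 = 60.0%, Format B 186/249 = 74.7% → Format B
Finance: the chronological format 40/194 = 20.6%, Format B 6/20 = 30.0% → Format B
Format B has the higher rate in both groups.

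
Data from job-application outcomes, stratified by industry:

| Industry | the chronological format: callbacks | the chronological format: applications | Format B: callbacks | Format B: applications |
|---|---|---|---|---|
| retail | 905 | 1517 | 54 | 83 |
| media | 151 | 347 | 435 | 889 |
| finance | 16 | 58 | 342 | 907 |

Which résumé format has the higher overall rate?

Retail: the chronological format 905/1517 = 59.7%, Format B 54/83 = 65.1% → Format B
Media: the chronological format 151/347 = 43.5%, Format B 435/889 = 48.9% → Format B
Finance: the chronological format 16/58 = 27.6%, Format B 342/907 = 37.7% → Format B
Overall: the chronological format 1072/1922 = 55.8%, Format B 831/1879 = 44.2% → the chronological format
(Format B wins every industry group but the chronological format wins overall — Format B's applications skew toward the low-rate finance group.)

the chronological format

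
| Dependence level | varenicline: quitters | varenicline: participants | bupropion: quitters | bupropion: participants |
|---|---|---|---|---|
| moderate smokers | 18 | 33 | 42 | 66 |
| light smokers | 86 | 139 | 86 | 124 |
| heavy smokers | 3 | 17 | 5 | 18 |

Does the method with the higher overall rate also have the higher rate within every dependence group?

Moderate smokers: varenicline 18/33 = 54.5%, bupropion 42/66 = 63.6% → bupropion
Light smokers: varenicline 86/139 = 61.9%, bupropion 86/124 = 69.4% → bupropion
Heavy smokers: varenicline 3/17 = 17.6%, bupropion 5/18 = 27.8% → bupropion
Overall: varenicline 107/189 = 56.6%, bupropion 133/208 = 63.9% → bupropion
Bupropion wins overall and in every dependence group — no reversal.

Yes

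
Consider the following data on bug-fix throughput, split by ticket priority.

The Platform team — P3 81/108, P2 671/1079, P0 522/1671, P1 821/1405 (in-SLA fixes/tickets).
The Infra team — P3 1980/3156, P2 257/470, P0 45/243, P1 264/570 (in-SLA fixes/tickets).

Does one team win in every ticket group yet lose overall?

Yes

P3: the Platform team 81/108 = 75.0%, the Infra team 1980/3156 = 62.7% → the Platform team
P2: the Platform team 671/1079 = 62.2%, the Infra team 257/470 = 54.7% → the Platform team
P0: the Platform team 522/1671 = 31.2%, the Infra team 45/243 = 18.5% → the Platform team
P1: the Platform team 821/1405 = 58.4%, the Infra team 264/570 = 46.3% → the Platform team
Overall: the Platform team 2095/4263 = 49.1%, the Infra team 2546/4439 = 57.4% → the Infra team
The Platform team wins each ticket group but the Infra team wins overall — the comparison reverses. The Platform team's tickets skew toward P0, which has a lower base rate.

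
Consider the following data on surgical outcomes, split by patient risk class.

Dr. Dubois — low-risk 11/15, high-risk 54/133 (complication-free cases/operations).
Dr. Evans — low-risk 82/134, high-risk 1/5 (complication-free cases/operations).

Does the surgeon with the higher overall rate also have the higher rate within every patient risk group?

Low-risk: Dr. Dubois 11/15 = 73.3%, Dr. Evans 82/134 = 61.2% → Dr. Dubois
High-risk: Dr. Dubois 54/133 = 40.6%, Dr. Evans 1/5 = 20.0% → Dr. Dubois
Overall: Dr. Dubois 65/148 = 43.9%, Dr. Evans 83/139 = 59.7% → Dr. Evans
Dr. Dubois wins each patient risk group but Dr. Evans wins overall — the comparison reverses. Dr. Dubois's operations skew toward high-risk, which has a lower base rate.

No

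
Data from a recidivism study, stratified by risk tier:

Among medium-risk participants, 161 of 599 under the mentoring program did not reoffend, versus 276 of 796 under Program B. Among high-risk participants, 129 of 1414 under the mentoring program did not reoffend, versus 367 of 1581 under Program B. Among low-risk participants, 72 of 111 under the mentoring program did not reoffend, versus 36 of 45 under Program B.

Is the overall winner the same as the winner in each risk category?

Yes

Medium-risk: the mentoring program 161/599 = 26.9%, Program B 276/796 = 34.7% → Program B
High-risk: the mentoring program 129/1414 = 9.1%, Program B 367/1581 = 23.2% → Program B
Low-risk: the mentoring program 72/111 = 64.9%, Program B 36/45 = 80.0% → Program B
Overall: the mentoring program 362/2124 = 17.0%, Program B 679/2422 = 28.0% → Program B
Program B wins overall and in every risk group — no reversal.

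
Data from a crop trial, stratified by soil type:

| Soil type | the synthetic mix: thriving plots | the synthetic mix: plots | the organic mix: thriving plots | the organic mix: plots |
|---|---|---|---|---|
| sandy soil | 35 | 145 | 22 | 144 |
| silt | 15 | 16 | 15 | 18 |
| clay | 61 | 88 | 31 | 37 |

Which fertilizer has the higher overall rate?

the synthetic mix

Sandy soil: the synthetic mix 35/145 = 24.1%, the organic mix 22/144 = 15.3% → the synthetic mix
Silt: the synthetic mix 15/16 = 93.8%, the organic mix 15/18 = 83.3% → the synthetic mix
Clay: the synthetic mix 61/88 = 69.3%, the organic mix 31/37 = 83.8% → the organic mix
Overall: the synthetic mix 111/249 = 44.6%, the organic mix 68/199 = 34.2% → the synthetic mix
(Neither sweeps every soil group, but the synthetic mix has the higher pooled rate.)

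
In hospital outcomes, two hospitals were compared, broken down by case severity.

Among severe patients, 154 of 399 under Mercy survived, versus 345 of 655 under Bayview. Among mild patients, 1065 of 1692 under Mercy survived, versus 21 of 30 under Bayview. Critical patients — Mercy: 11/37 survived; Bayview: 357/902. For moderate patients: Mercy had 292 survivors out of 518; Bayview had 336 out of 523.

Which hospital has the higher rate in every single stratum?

Severe: Mercy 154/399 = 38.6%, Bayview 345/655 = 52.7% → Bayview
Mild: Mercy 1065/1692 = 62.9%, Bayview 21/30 = 70.0% → Bayview
Critical: Mercy 11/37 = 29.7%, Bayview 357/902 = 39.6% → Bayview
Moderate: Mercy 292/518 = 56.4%, Bayview 336/523 = 64.2% → Bayview
Bayview has the higher rate in all 4 groups.

Bayview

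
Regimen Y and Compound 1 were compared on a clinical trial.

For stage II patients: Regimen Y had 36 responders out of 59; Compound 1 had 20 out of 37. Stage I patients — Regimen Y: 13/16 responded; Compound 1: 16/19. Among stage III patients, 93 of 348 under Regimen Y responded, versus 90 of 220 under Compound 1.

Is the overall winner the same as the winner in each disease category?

Stage II: Regimen Y 36/59 = 61.0%, Compound 1 20/37 = 54.1% → Regimen Y
Stage I: Regimen Y 13/16 = 81.2%, Compound 1 16/19 = 84.2% → Compound 1
Stage III: Regimen Y 93/348 = 26.7%, Compound 1 90/220 = 40.9% → Compound 1
Overall: Regimen Y 142/423 = 33.6%, Compound 1 126/276 = 45.7% → Compound 1
Neither sweeps: Regimen Y wins 1 of 3 groups, Compound 1 wins 2. Compound 1 wins overall but not every group — no Simpson reversal.

No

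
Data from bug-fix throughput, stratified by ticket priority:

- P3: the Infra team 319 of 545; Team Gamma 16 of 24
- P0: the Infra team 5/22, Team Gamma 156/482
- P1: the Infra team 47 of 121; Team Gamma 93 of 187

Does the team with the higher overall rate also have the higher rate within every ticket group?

P3: the Infra team 319/545 = 58.5%, Team Gamma 16/24 = 66.7% → Team Gamma
P0: the Infra team 5/22 = 22.7%, Team Gamma 156/482 = 32.4% → Team Gamma
P1: the Infra team 47/121 = 38.8%, Team Gamma 93/187 = 49.7% → Team Gamma
Overall: the Infra team 371/688 = 53.9%, Team Gamma 265/693 = 38.2% → the Infra team
Team Gamma wins each ticket group but the Infra team wins overall — the comparison reverses. Team Gamma's tickets skew toward P0, which has a lower base rate.

No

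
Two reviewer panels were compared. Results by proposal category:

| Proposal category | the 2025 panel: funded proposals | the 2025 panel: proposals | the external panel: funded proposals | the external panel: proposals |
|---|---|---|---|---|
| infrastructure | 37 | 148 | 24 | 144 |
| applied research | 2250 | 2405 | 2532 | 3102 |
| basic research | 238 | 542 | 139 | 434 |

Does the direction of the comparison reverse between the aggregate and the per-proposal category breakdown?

Infrastructure: the 2025 panel 37/148 = 25.0%, the external panel 24/144 = 16.7% → the 2025 panel
Applied research: the 2025 panel 2250/2405 = 93.6%, the external panel 2532/3102 = 81.6% → the 2025 panel
Basic research: the 2025 panel 238/542 = 43.9%, the external panel 139/434 = 32.0% → the 2025 panel
Overall: the 2025 panel 2525/3095 = 81.6%, the external panel 2695/3680 = 73.2% → the 2025 panel
The 2025 panel wins overall and in every proposal group — no reversal.

No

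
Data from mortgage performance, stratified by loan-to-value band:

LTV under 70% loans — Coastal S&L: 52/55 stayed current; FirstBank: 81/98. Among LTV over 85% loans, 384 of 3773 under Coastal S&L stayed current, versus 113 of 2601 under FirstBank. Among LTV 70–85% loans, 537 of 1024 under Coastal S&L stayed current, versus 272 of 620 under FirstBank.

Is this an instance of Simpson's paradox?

LTV under 70%: Coastal S&L 52/55 = 94.5%, FirstBank 81/98 = 82.7% → Coastal S&L
LTV over 85%: Coastal S&L 384/3773 = 10.2%, FirstBank 113/2601 = 4.3% → Coastal S&L
LTV 70–85%: Coastal S&L 537/1024 = 52.4%, FirstBank 272/620 = 43.9% → Coastal S&L
Overall: Coastal S&L 973/4852 = 20.1%, FirstBank 466/3319 = 14.0% → Coastal S&L
Coastal S&L wins overall and in every loan-to-value group — no reversal.

No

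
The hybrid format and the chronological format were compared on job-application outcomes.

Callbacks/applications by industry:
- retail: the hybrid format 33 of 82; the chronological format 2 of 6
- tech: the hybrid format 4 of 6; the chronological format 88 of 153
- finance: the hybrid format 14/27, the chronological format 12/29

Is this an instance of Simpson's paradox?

Retail: the hybrid format 33/82 = 40.2%, the chronological format 2/6 = 33.3% → the hybrid format
Tech: the hybrid format 4/6 = 66.7%, the chronological format 88/153 = 57.5% → the hybrid format
Finance: the hybrid format 14/27 = 51.9%, the chronological format 12/29 = 41.4% → the hybrid format
Overall: the hybrid format 51/115 = 44.3%, the chronological format 102/188 = 54.3% → the chronological format
The hybrid format wins each industry group but the chronological format wins overall — the comparison reverses. The hybrid format's applications skew toward retail, which has a lower base rate.

Yes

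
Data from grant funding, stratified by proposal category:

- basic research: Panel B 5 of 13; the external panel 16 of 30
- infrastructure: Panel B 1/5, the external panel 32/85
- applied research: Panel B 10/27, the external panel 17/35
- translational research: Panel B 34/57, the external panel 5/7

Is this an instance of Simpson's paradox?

Yes

Basic research: Panel B 5/13 = 38.5%, the external panel 16/30 = 53.3% → the external panel
Infrastructure: Panel B 1/5 = 20.0%, the external panel 32/85 = 37.6% → the external panel
Applied research: Panel B 10/27 = 37.0%, the external panel 17/35 = 48.6% → the external panel
Translational research: Panel B 34/57 = 59.6%, the external panel 5/7 = 71.4% → the external panel
Overall: Panel B 50/102 = 49.0%, the external panel 70/157 = 44.6% → Panel B
The external panel wins each proposal group but Panel B wins overall — the comparison reverses. The external panel's proposals skew toward infrastructure, which has a lower base rate.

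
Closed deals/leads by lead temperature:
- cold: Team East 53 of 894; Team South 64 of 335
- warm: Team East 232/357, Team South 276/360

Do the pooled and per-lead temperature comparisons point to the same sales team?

Cold: Team East 53/894 = 5.9%, Team South 64/335 = 19.1% → Team South
Warm: Team East 232/357 = 65.0%, Team South 276/360 = 76.7% → Team South
Overall: Team East 285/1251 = 22.8%, Team South 340/695 = 48.9% → Team South
Team South wins overall and in every lead group — no reversal.

Yes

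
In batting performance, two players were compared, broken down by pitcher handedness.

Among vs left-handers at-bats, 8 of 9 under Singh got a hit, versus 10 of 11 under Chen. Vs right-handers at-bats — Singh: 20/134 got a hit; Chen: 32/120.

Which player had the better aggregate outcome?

Chen

Vs left-handers: Singh 8/9 = 88.9%, Chen 10/11 = 90.9% → Chen
Vs right-handers: Singh 20/134 = 14.9%, Chen 32/120 = 26.7% → Chen
Overall: Singh 28/143 = 19.6%, Chen 42/131 = 32.1% → Chen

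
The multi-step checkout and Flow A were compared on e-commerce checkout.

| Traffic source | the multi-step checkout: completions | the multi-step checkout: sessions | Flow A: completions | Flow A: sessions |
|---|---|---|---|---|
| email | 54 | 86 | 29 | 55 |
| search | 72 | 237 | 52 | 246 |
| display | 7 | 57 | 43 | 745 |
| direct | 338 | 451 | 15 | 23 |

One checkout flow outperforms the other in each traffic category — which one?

the multi-step checkout

Email: the multi-step checkout 54/86 = 62.8%, Flow A 29/55 = 52.7% → the multi-step checkout
Search: the multi-step checkout 72/237 = 30.4%, Flow A 52/246 = 21.1% → the multi-step checkout
Display: the multi-step checkout 7/57 = 12.3%, Flow A 43/745 = 5.8% → the multi-step checkout
Direct: the multi-step checkout 338/451 = 74.9%, Flow A 15/23 = 65.2% → the multi-step checkout
The multi-step checkout has the higher rate in all 4 groups.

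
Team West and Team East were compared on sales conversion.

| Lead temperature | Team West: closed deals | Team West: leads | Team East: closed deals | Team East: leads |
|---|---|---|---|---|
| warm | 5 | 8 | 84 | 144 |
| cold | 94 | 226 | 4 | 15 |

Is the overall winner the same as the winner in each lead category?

No

Warm: Team West 5/8 = 62.5%, Team East 84/144 = 58.3% → Team West
Cold: Team West 94/226 = 41.6%, Team East 4/15 = 26.7% → Team West
Overall: Team West 99/234 = 42.3%, Team East 88/159 = 55.3% → Team East
Team West wins each lead group but Team East wins overall — the comparison reverses. Team West's leads skew toward cold, which has a lower base rate.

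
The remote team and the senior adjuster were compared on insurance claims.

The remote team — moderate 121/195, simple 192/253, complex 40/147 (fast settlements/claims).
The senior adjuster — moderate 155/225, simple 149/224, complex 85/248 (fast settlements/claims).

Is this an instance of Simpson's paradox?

Moderate: the remote team 121/195 = 62.1%, the senior adjuster 155/225 = 68.9% → the senior adjuster
Simple: the remote team 192/253 = 75.9%, the senior adjuster 149/224 = 66.5% → the remote team
Complex: the remote team 40/147 = 27.2%, the senior adjuster 85/248 = 34.3% → the senior adjuster
Overall: the remote team 353/595 = 59.3%, the senior adjuster 389/697 = 55.8% → the remote team
Neither sweeps: the remote team wins 1 of 3 groups, the senior adjuster wins 2. The remote team wins overall but not every group — no Simpson reversal.

No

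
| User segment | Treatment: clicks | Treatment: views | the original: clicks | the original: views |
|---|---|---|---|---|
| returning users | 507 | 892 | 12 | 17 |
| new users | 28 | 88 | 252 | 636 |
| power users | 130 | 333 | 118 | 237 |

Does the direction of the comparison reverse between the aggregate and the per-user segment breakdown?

Yes

Returning users: Treatment 507/892 = 56.8%, the original 12/17 = 70.6% → the original
New users: Treatment 28/88 = 31.8%, the original 252/636 = 39.6% → the original
Power users: Treatment 130/333 = 39.0%, the original 118/237 = 49.8% → the original
Overall: Treatment 665/1313 = 50.6%, the original 382/890 = 42.9% → Treatment
The original wins each user group but Treatment wins overall — the comparison reverses. The original's views skew toward new users, which has a lower base rate.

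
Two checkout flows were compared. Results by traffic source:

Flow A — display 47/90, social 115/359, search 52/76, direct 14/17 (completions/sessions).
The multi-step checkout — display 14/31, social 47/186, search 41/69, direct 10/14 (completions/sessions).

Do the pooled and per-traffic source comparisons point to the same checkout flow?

Yes

Display: Flow A 47/90 = 52.2%, the multi-step checkout 14/31 = 45.2% → Flow A
Social: Flow A 115/359 = 32.0%, the multi-step checkout 47/186 = 25.3% → Flow A
Search: Flow A 52/76 = 68.4%, the multi-step checkout 41/69 = 59.4% → Flow A
Direct: Flow A 14/17 = 82.4%, the multi-step checkout 10/14 = 71.4% → Flow A
Overall: Flow A 228/542 = 42.1%, the multi-step checkout 112/300 = 37.3% → Flow A
Flow A wins overall and in every traffic group — no reversal.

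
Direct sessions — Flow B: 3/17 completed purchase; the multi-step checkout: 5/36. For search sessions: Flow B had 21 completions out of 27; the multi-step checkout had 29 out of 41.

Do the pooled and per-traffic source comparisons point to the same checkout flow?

Direct: Flow B 3/17 = 17.6%, the multi-step checkout 5/36 = 13.9% → Flow B
Search: Flow B 21/27 = 77.8%, the multi-step checkout 29/41 = 70.7% → Flow B
Overall: Flow B 24/44 = 54.5%, the multi-step checkout 34/77 = 44.2% → Flow B
Flow B wins overall and in every traffic group — no reversal.

Yes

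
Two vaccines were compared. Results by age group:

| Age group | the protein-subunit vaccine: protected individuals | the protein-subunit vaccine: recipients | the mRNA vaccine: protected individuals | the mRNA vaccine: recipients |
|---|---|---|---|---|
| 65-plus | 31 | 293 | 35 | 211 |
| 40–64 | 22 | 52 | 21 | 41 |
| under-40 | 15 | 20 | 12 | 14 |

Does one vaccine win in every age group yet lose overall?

No

65-plus: the protein-subunit vaccine 31/293 = 10.6%, the mRNA vaccine 35/211 = 16.6% → the mRNA vaccine
40–64: the protein-subunit vaccine 22/52 = 42.3%, the mRNA vaccine 21/41 = 51.2% → the mRNA vaccine
Under-40: the protein-subunit vaccine 15/20 = 75.0%, the mRNA vaccine 12/14 = 85.7% → the mRNA vaccine
Overall: the protein-subunit vaccine 68/365 = 18.6%, the mRNA vaccine 68/266 = 25.6% → the mRNA vaccine
The mRNA vaccine wins overall and in every age group — no reversal.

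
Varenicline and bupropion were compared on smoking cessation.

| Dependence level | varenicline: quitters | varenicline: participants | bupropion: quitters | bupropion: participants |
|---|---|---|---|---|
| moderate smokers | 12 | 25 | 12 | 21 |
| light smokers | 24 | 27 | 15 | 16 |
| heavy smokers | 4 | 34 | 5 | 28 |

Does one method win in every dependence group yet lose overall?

Moderate smokers: varenicline 12/25 = 48.0%, bupropion 12/21 = 57.1% → bupropion
Light smokers: varenicline 24/27 = 88.9%, bupropion 15/16 = 93.8% → bupropion
Heavy smokers: varenicline 4/34 = 11.8%, bupropion 5/28 = 17.9% → bupropion
Overall: varenicline 40/86 = 46.5%, bupropion 32/65 = 49.2% → bupropion
Bupropion wins overall and in every dependence group — no reversal.

No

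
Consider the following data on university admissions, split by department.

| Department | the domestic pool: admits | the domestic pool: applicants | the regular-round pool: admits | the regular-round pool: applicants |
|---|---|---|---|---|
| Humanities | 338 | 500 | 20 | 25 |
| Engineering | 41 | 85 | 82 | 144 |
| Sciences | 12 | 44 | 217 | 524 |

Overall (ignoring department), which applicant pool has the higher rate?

the domestic pool

Humanities: the domestic pool 338/500 = 67.6%, the regular-round pool 20/25 = 80.0% → the regular-round pool
Engineering: the domestic pool 41/85 = 48.2%, the regular-round pool 82/144 = 56.9% → the regular-round pool
Sciences: the domestic pool 12/44 = 27.3%, the regular-round pool 217/524 = 41.4% → the regular-round pool
Overall: the domestic pool 391/629 = 62.2%, the regular-round pool 319/693 = 46.0% → the domestic pool
(The regular-round pool wins every department group but the domestic pool wins overall — the regular-round pool's applicants skew toward the low-rate Sciences group.)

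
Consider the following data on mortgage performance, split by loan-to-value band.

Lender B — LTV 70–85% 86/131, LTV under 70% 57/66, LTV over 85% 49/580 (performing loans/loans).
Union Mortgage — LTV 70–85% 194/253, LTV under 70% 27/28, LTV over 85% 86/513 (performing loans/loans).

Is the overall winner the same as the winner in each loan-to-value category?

Yes

LTV 70–85%: Lender B 86/131 = 65.6%, Union Mortgage 194/253 = 76.7% → Union Mortgage
LTV under 70%: Lender B 57/66 = 86.4%, Union Mortgage 27/28 = 96.4% → Union Mortgage
LTV over 85%: Lender B 49/580 = 8.4%, Union Mortgage 86/513 = 16.8% → Union Mortgage
Overall: Lender B 192/777 = 24.7%, Union Mortgage 307/794 = 38.7% → Union Mortgage
Union Mortgage wins overall and in every loan-to-value group — no reversal.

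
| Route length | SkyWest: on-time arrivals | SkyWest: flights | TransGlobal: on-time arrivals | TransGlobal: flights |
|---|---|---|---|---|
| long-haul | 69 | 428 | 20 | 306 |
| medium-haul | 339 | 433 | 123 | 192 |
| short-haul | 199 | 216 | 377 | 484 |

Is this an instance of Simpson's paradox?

No

Long-haul: SkyWest 69/428 = 16.1%, TransGlobal 20/306 = 6.5% → SkyWest
Medium-haul: SkyWest 339/433 = 78.3%, TransGlobal 123/192 = 64.1% → SkyWest
Short-haul: SkyWest 199/216 = 92.1%, TransGlobal 377/484 = 77.9% → SkyWest
Overall: SkyWest 607/1077 = 56.4%, TransGlobal 520/982 = 53.0% → SkyWest
SkyWest wins overall and in every route group — no reversal.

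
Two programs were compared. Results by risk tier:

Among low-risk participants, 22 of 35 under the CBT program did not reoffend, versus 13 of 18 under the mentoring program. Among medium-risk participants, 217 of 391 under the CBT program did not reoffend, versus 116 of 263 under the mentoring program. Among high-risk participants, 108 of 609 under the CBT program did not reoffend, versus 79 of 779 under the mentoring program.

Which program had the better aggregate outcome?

Low-risk: the CBT program 22/35 = 62.9%, the mentoring program 13/18 = 72.2% → the mentoring program
Medium-risk: the CBT program 217/391 = 55.5%, the mentoring program 116/263 = 44.1% → the CBT program
High-risk: the CBT program 108/609 = 17.7%, the mentoring program 79/779 = 10.1% → the CBT program
Overall: the CBT program 347/1035 = 33.5%, the mentoring program 208/1060 = 19.6% → the CBT program
(Neither sweeps every risk group, but the CBT program has the higher pooled rate.)

the CBT program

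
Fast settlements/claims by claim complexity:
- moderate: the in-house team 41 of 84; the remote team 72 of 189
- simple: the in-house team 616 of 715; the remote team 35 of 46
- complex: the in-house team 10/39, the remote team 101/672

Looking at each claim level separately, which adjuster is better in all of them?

the in-house team

Moderate: the in-house team 41/84 = 48.8%, the remote team 72/189 = 38.1% → the in-house team
Simple: the in-house team 616/715 = 86.2%, the remote team 35/46 = 76.1% → the in-house team
Complex: the in-house team 10/39 = 25.6%, the remote team 101/672 = 15.0% → the in-house team
The in-house team has the higher rate in all 3 groups.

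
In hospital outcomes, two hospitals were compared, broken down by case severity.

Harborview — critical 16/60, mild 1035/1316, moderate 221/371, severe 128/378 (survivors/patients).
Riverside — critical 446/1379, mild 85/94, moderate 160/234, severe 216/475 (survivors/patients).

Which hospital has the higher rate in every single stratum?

Riverside

Critical: Harborview 16/60 = 26.7%, Riverside 446/1379 = 32.3% → Riverside
Mild: Harborview 1035/1316 = 78.6%, Riverside 85/94 = 90.4% → Riverside
Moderate: Harborview 221/371 = 59.6%, Riverside 160/234 = 68.4% → Riverside
Severe: Harborview 128/378 = 33.9%, Riverside 216/475 = 45.5% → Riverside
Riverside has the higher rate in all 4 groups.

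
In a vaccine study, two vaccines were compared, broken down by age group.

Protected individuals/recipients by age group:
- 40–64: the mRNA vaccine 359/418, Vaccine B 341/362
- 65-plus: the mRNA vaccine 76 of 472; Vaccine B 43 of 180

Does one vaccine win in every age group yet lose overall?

40–64: the mRNA vaccine 359/418 = 85.9%, Vaccine B 341/362 = 94.2% → Vaccine B
65-plus: the mRNA vaccine 76/472 = 16.1%, Vaccine B 43/180 = 23.9% → Vaccine B
Overall: the mRNA vaccine 435/890 = 48.9%, Vaccine B 384/542 = 70.8% → Vaccine B
Vaccine B wins overall and in every age group — no reversal.

No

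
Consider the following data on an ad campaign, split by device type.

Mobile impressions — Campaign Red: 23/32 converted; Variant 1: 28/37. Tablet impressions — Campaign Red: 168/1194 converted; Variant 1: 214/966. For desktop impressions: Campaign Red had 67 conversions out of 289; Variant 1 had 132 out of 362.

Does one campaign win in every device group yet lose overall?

Mobile: Campaign Red 23/32 = 71.9%, Variant 1 28/37 = 75.7% → Variant 1
Tablet: Campaign Red 168/1194 = 14.1%, Variant 1 214/966 = 22.2% → Variant 1
Desktop: Campaign Red 67/289 = 23.2%, Variant 1 132/362 = 36.5% → Variant 1
Overall: Campaign Red 258/1515 = 17.0%, Variant 1 374/1365 = 27.4% → Variant 1
Variant 1 wins overall and in every device group — no reversal.

No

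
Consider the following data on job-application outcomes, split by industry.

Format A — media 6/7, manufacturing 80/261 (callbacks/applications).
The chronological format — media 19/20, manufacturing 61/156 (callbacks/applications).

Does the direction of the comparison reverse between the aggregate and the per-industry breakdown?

Media: Format A 6/7 = 85.7%, the chronological format 19/20 = 95.0% → the chronological format
Manufacturing: Format A 80/261 = 30.7%, the chronological format 61/156 = 39.1% → the chronological format
Overall: Format A 86/268 = 32.1%, the chronological format 80/176 = 45.5% → the chronological format
The chronological format wins overall and in every industry group — no reversal.

No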